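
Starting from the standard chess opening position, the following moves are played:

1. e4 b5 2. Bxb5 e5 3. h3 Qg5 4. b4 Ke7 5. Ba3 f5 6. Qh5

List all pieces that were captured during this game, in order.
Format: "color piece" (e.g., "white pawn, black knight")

Tracking captures:
  Bxb5: captured black pawn

black pawn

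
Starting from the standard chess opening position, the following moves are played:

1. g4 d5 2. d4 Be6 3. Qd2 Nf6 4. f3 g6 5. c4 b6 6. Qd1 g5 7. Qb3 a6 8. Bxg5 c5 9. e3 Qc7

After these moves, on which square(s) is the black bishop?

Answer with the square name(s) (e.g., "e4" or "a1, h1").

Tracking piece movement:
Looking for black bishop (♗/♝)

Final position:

  a b c d e f g h
  ─────────────────
8│♜ ♞ · · ♚ ♝ · ♜│8
7│· · ♛ · ♟ ♟ · ♟│7
6│♟ ♟ · · ♝ ♞ · ·│6
5│· · ♟ ♟ · · ♗ ·│5
4│· · ♙ ♙ · · ♙ ·│4
3│· ♕ · · ♙ ♙ · ·│3
2│♙ ♙ · · · · · ♙│2
1│♖ ♘ · · ♔ ♗ ♘ ♖│1
  ─────────────────
  a b c d e f g h


e6, f8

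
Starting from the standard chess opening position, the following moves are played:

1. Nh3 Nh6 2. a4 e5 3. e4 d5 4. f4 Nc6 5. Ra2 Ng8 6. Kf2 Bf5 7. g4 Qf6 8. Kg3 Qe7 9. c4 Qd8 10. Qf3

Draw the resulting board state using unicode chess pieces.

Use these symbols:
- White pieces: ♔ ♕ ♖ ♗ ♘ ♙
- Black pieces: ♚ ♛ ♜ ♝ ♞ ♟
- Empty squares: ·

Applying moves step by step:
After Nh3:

♜ ♞ ♝ ♛ ♚ ♝ ♞ ♜
♟ ♟ ♟ ♟ ♟ ♟ ♟ ♟
· · · · · · · ·
· · · · · · · ·
· · · · · · · ·
· · · · · · · ♘
♙ ♙ ♙ ♙ ♙ ♙ ♙ ♙
♖ ♘ ♗ ♕ ♔ ♗ · ♖


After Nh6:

♜ ♞ ♝ ♛ ♚ ♝ · ♜
♟ ♟ ♟ ♟ ♟ ♟ ♟ ♟
· · · · · · · ♞
· · · · · · · ·
· · · · · · · ·
· · · · · · · ♘
♙ ♙ ♙ ♙ ♙ ♙ ♙ ♙
♖ ♘ ♗ ♕ ♔ ♗ · ♖


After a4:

♜ ♞ ♝ ♛ ♚ ♝ · ♜
♟ ♟ ♟ ♟ ♟ ♟ ♟ ♟
· · · · · · · ♞
· · · · · · · ·
♙ · · · · · · ·
· · · · · · · ♘
· ♙ ♙ ♙ ♙ ♙ ♙ ♙
♖ ♘ ♗ ♕ ♔ ♗ · ♖


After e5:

♜ ♞ ♝ ♛ ♚ ♝ · ♜
♟ ♟ ♟ ♟ · ♟ ♟ ♟
· · · · · · · ♞
· · · · ♟ · · ·
♙ · · · · · · ·
· · · · · · · ♘
· ♙ ♙ ♙ ♙ ♙ ♙ ♙
♖ ♘ ♗ ♕ ♔ ♗ · ♖


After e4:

♜ ♞ ♝ ♛ ♚ ♝ · ♜
♟ ♟ ♟ ♟ · ♟ ♟ ♟
· · · · · · · ♞
· · · · ♟ · · ·
♙ · · · ♙ · · ·
· · · · · · · ♘
· ♙ ♙ ♙ · ♙ ♙ ♙
♖ ♘ ♗ ♕ ♔ ♗ · ♖


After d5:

♜ ♞ ♝ ♛ ♚ ♝ · ♜
♟ ♟ ♟ · · ♟ ♟ ♟
· · · · · · · ♞
· · · ♟ ♟ · · ·
♙ · · · ♙ · · ·
· · · · · · · ♘
· ♙ ♙ ♙ · ♙ ♙ ♙
♖ ♘ ♗ ♕ ♔ ♗ · ♖


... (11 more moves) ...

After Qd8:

♜ · · ♛ ♚ ♝ ♞ ♜
♟ ♟ ♟ · · ♟ ♟ ♟
· · ♞ · · · · ·
· · · ♟ ♟ ♝ · ·
♙ · ♙ · ♙ ♙ ♙ ·
· · · · · · ♔ ♘
♖ ♙ · ♙ · · · ♙
· ♘ ♗ ♕ · ♗ · ♖


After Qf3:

♜ · · ♛ ♚ ♝ ♞ ♜
♟ ♟ ♟ · · ♟ ♟ ♟
· · ♞ · · · · ·
· · · ♟ ♟ ♝ · ·
♙ · ♙ · ♙ ♙ ♙ ·
· · · · · ♕ ♔ ♘
♖ ♙ · ♙ · · · ♙
· ♘ ♗ · · ♗ · ♖



  a b c d e f g h
  ─────────────────
8│♜ · · ♛ ♚ ♝ ♞ ♜│8
7│♟ ♟ ♟ · · ♟ ♟ ♟│7
6│· · ♞ · · · · ·│6
5│· · · ♟ ♟ ♝ · ·│5
4│♙ · ♙ · ♙ ♙ ♙ ·│4
3│· · · · · ♕ ♔ ♘│3
2│♖ ♙ · ♙ · · · ♙│2
1│· ♘ ♗ · · ♗ · ♖│1
  ─────────────────
  a b c d e f g h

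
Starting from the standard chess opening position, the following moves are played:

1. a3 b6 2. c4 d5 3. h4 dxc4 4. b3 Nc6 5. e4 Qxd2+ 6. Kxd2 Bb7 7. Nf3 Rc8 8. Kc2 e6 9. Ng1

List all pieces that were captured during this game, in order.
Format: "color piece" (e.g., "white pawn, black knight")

Tracking captures:
  dxc4: captured white pawn
  Qxd2+: captured white pawn
  Kxd2: captured black queen

white pawn, white pawn, black queen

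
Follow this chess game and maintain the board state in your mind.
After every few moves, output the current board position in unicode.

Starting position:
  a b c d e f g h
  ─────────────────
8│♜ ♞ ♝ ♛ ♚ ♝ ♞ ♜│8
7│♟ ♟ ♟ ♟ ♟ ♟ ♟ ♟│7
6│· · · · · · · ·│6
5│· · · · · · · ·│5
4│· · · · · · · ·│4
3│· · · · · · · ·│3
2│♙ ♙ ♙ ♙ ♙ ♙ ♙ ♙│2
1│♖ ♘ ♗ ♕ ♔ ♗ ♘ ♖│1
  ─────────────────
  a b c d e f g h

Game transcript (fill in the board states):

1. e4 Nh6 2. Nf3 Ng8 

  a b c d e f g h
  ─────────────────
8│♜ ♞ ♝ ♛ ♚ ♝ ♞ ♜│8
7│♟ ♟ ♟ ♟ ♟ ♟ ♟ ♟│7
6│· · · · · · · ·│6
5│· · · · · · · ·│5
4│· · · · ♙ · · ·│4
3│· · · · · ♘ · ·│3
2│♙ ♙ ♙ ♙ · ♙ ♙ ♙│2
1│♖ ♘ ♗ ♕ ♔ ♗ · ♖│1
  ─────────────────
  a b c d e f g h

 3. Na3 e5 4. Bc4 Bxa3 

  a b c d e f g h
  ─────────────────
8│♜ ♞ ♝ ♛ ♚ · ♞ ♜│8
7│♟ ♟ ♟ ♟ · ♟ ♟ ♟│7
6│· · · · · · · ·│6
5│· · · · ♟ · · ·│5
4│· · ♗ · ♙ · · ·│4
3│♝ · · · · ♘ · ·│3
2│♙ ♙ ♙ ♙ · ♙ ♙ ♙│2
1│♖ · ♗ ♕ ♔ · · ♖│1
  ─────────────────
  a b c d e f g h

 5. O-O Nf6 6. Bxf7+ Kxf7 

  a b c d e f g h
  ─────────────────
8│♜ ♞ ♝ ♛ · · · ♜│8
7│♟ ♟ ♟ ♟ · ♚ ♟ ♟│7
6│· · · · · ♞ · ·│6
5│· · · · ♟ · · ·│5
4│· · · · ♙ · · ·│4
3│♝ · · · · ♘ · ·│3
2│♙ ♙ ♙ ♙ · ♙ ♙ ♙│2
1│♖ · ♗ ♕ · ♖ ♔ ·│1
  ─────────────────
  a b c d e f g h

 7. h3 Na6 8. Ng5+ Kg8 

  a b c d e f g h
  ─────────────────
8│♜ · ♝ ♛ · · ♚ ♜│8
7│♟ ♟ ♟ ♟ · · ♟ ♟│7
6│♞ · · · · ♞ · ·│6
5│· · · · ♟ · ♘ ·│5
4│· · · · ♙ · · ·│4
3│♝ · · · · · · ♙│3
2│♙ ♙ ♙ ♙ · ♙ ♙ ·│2
1│♖ · ♗ ♕ · ♖ ♔ ·│1
  ─────────────────
  a b c d e f g h

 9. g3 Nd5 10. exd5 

  a b c d e f g h
  ─────────────────
8│♜ · ♝ ♛ · · ♚ ♜│8
7│♟ ♟ ♟ ♟ · · ♟ ♟│7
6│♞ · · · · · · ·│6
5│· · · ♙ ♟ · ♘ ·│5
4│· · · · · · · ·│4
3│♝ · · · · · ♙ ♙│3
2│♙ ♙ ♙ ♙ · ♙ · ·│2
1│♖ · ♗ ♕ · ♖ ♔ ·│1
  ─────────────────
  a b c d e f g h


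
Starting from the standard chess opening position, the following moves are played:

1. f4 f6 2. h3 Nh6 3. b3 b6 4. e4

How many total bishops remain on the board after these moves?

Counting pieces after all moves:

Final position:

  a b c d e f g h
  ─────────────────
8│♜ ♞ ♝ ♛ ♚ ♝ · ♜│8
7│♟ · ♟ ♟ ♟ · ♟ ♟│7
6│· ♟ · · · ♟ · ♞│6
5│· · · · · · · ·│5
4│· · · · ♙ ♙ · ·│4
3│· ♙ · · · · · ♙│3
2│♙ · ♙ ♙ · · ♙ ·│2
1│♖ ♘ ♗ ♕ ♔ ♗ ♘ ♖│1
  ─────────────────
  a b c d e f g h


4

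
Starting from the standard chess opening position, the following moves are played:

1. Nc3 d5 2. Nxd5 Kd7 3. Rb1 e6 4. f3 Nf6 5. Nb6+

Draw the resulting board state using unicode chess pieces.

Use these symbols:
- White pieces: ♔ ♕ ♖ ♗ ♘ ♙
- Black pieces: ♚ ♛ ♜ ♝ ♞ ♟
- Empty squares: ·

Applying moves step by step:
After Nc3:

♜ ♞ ♝ ♛ ♚ ♝ ♞ ♜
♟ ♟ ♟ ♟ ♟ ♟ ♟ ♟
· · · · · · · ·
· · · · · · · ·
· · · · · · · ·
· · ♘ · · · · ·
♙ ♙ ♙ ♙ ♙ ♙ ♙ ♙
♖ · ♗ ♕ ♔ ♗ ♘ ♖


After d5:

♜ ♞ ♝ ♛ ♚ ♝ ♞ ♜
♟ ♟ ♟ · ♟ ♟ ♟ ♟
· · · · · · · ·
· · · ♟ · · · ·
· · · · · · · ·
· · ♘ · · · · ·
♙ ♙ ♙ ♙ ♙ ♙ ♙ ♙
♖ · ♗ ♕ ♔ ♗ ♘ ♖


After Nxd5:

♜ ♞ ♝ ♛ ♚ ♝ ♞ ♜
♟ ♟ ♟ · ♟ ♟ ♟ ♟
· · · · · · · ·
· · · ♘ · · · ·
· · · · · · · ·
· · · · · · · ·
♙ ♙ ♙ ♙ ♙ ♙ ♙ ♙
♖ · ♗ ♕ ♔ ♗ ♘ ♖


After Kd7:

♜ ♞ ♝ ♛ · ♝ ♞ ♜
♟ ♟ ♟ ♚ ♟ ♟ ♟ ♟
· · · · · · · ·
· · · ♘ · · · ·
· · · · · · · ·
· · · · · · · ·
♙ ♙ ♙ ♙ ♙ ♙ ♙ ♙
♖ · ♗ ♕ ♔ ♗ ♘ ♖


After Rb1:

♜ ♞ ♝ ♛ · ♝ ♞ ♜
♟ ♟ ♟ ♚ ♟ ♟ ♟ ♟
· · · · · · · ·
· · · ♘ · · · ·
· · · · · · · ·
· · · · · · · ·
♙ ♙ ♙ ♙ ♙ ♙ ♙ ♙
· ♖ ♗ ♕ ♔ ♗ ♘ ♖


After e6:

♜ ♞ ♝ ♛ · ♝ ♞ ♜
♟ ♟ ♟ ♚ · ♟ ♟ ♟
· · · · ♟ · · ·
· · · ♘ · · · ·
· · · · · · · ·
· · · · · · · ·
♙ ♙ ♙ ♙ ♙ ♙ ♙ ♙
· ♖ ♗ ♕ ♔ ♗ ♘ ♖


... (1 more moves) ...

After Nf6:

♜ ♞ ♝ ♛ · ♝ · ♜
♟ ♟ ♟ ♚ · ♟ ♟ ♟
· · · · ♟ ♞ · ·
· · · ♘ · · · ·
· · · · · · · ·
· · · · · ♙ · ·
♙ ♙ ♙ ♙ ♙ · ♙ ♙
· ♖ ♗ ♕ ♔ ♗ ♘ ♖


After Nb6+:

♜ ♞ ♝ ♛ · ♝ · ♜
♟ ♟ ♟ ♚ · ♟ ♟ ♟
· ♘ · · ♟ ♞ · ·
· · · · · · · ·
· · · · · · · ·
· · · · · ♙ · ·
♙ ♙ ♙ ♙ ♙ · ♙ ♙
· ♖ ♗ ♕ ♔ ♗ ♘ ♖



  a b c d e f g h
  ─────────────────
8│♜ ♞ ♝ ♛ · ♝ · ♜│8
7│♟ ♟ ♟ ♚ · ♟ ♟ ♟│7
6│· ♘ · · ♟ ♞ · ·│6
5│· · · · · · · ·│5
4│· · · · · · · ·│4
3│· · · · · ♙ · ·│3
2│♙ ♙ ♙ ♙ ♙ · ♙ ♙│2
1│· ♖ ♗ ♕ ♔ ♗ ♘ ♖│1
  ─────────────────
  a b c d e f g h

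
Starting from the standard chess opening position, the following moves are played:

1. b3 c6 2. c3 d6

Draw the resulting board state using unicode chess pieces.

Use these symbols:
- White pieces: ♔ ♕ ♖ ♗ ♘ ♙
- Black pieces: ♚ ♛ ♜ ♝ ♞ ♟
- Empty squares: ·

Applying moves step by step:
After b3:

♜ ♞ ♝ ♛ ♚ ♝ ♞ ♜
♟ ♟ ♟ ♟ ♟ ♟ ♟ ♟
· · · · · · · ·
· · · · · · · ·
· · · · · · · ·
· ♙ · · · · · ·
♙ · ♙ ♙ ♙ ♙ ♙ ♙
♖ ♘ ♗ ♕ ♔ ♗ ♘ ♖


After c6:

♜ ♞ ♝ ♛ ♚ ♝ ♞ ♜
♟ ♟ · ♟ ♟ ♟ ♟ ♟
· · ♟ · · · · ·
· · · · · · · ·
· · · · · · · ·
· ♙ · · · · · ·
♙ · ♙ ♙ ♙ ♙ ♙ ♙
♖ ♘ ♗ ♕ ♔ ♗ ♘ ♖


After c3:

♜ ♞ ♝ ♛ ♚ ♝ ♞ ♜
♟ ♟ · ♟ ♟ ♟ ♟ ♟
· · ♟ · · · · ·
· · · · · · · ·
· · · · · · · ·
· ♙ ♙ · · · · ·
♙ · · ♙ ♙ ♙ ♙ ♙
♖ ♘ ♗ ♕ ♔ ♗ ♘ ♖


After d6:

♜ ♞ ♝ ♛ ♚ ♝ ♞ ♜
♟ ♟ · · ♟ ♟ ♟ ♟
· · ♟ ♟ · · · ·
· · · · · · · ·
· · · · · · · ·
· ♙ ♙ · · · · ·
♙ · · ♙ ♙ ♙ ♙ ♙
♖ ♘ ♗ ♕ ♔ ♗ ♘ ♖



  a b c d e f g h
  ─────────────────
8│♜ ♞ ♝ ♛ ♚ ♝ ♞ ♜│8
7│♟ ♟ · · ♟ ♟ ♟ ♟│7
6│· · ♟ ♟ · · · ·│6
5│· · · · · · · ·│5
4│· · · · · · · ·│4
3│· ♙ ♙ · · · · ·│3
2│♙ · · ♙ ♙ ♙ ♙ ♙│2
1│♖ ♘ ♗ ♕ ♔ ♗ ♘ ♖│1
  ─────────────────
  a b c d e f g h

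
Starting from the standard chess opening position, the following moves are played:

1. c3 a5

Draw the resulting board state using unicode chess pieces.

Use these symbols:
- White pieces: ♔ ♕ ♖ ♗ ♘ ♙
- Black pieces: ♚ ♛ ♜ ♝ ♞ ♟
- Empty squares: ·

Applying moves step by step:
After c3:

♜ ♞ ♝ ♛ ♚ ♝ ♞ ♜
♟ ♟ ♟ ♟ ♟ ♟ ♟ ♟
· · · · · · · ·
· · · · · · · ·
· · · · · · · ·
· · ♙ · · · · ·
♙ ♙ · ♙ ♙ ♙ ♙ ♙
♖ ♘ ♗ ♕ ♔ ♗ ♘ ♖


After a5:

♜ ♞ ♝ ♛ ♚ ♝ ♞ ♜
· ♟ ♟ ♟ ♟ ♟ ♟ ♟
· · · · · · · ·
♟ · · · · · · ·
· · · · · · · ·
· · ♙ · · · · ·
♙ ♙ · ♙ ♙ ♙ ♙ ♙
♖ ♘ ♗ ♕ ♔ ♗ ♘ ♖



  a b c d e f g h
  ─────────────────
8│♜ ♞ ♝ ♛ ♚ ♝ ♞ ♜│8
7│· ♟ ♟ ♟ ♟ ♟ ♟ ♟│7
6│· · · · · · · ·│6
5│♟ · · · · · · ·│5
4│· · · · · · · ·│4
3│· · ♙ · · · · ·│3
2│♙ ♙ · ♙ ♙ ♙ ♙ ♙│2
1│♖ ♘ ♗ ♕ ♔ ♗ ♘ ♖│1
  ─────────────────
  a b c d e f g h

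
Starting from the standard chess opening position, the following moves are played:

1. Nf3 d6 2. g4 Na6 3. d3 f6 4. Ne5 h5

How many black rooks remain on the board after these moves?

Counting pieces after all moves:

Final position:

  a b c d e f g h
  ─────────────────
8│♜ · ♝ ♛ ♚ ♝ ♞ ♜│8
7│♟ ♟ ♟ · ♟ · ♟ ·│7
6│♞ · · ♟ · ♟ · ·│6
5│· · · · ♘ · · ♟│5
4│· · · · · · ♙ ·│4
3│· · · ♙ · · · ·│3
2│♙ ♙ ♙ · ♙ ♙ · ♙│2
1│♖ ♘ ♗ ♕ ♔ ♗ · ♖│1
  ─────────────────
  a b c d e f g h


2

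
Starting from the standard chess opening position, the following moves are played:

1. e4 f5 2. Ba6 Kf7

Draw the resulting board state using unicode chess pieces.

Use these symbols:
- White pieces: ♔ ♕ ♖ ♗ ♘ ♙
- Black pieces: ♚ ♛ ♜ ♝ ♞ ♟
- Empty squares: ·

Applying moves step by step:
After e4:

♜ ♞ ♝ ♛ ♚ ♝ ♞ ♜
♟ ♟ ♟ ♟ ♟ ♟ ♟ ♟
· · · · · · · ·
· · · · · · · ·
· · · · ♙ · · ·
· · · · · · · ·
♙ ♙ ♙ ♙ · ♙ ♙ ♙
♖ ♘ ♗ ♕ ♔ ♗ ♘ ♖


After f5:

♜ ♞ ♝ ♛ ♚ ♝ ♞ ♜
♟ ♟ ♟ ♟ ♟ · ♟ ♟
· · · · · · · ·
· · · · · ♟ · ·
· · · · ♙ · · ·
· · · · · · · ·
♙ ♙ ♙ ♙ · ♙ ♙ ♙
♖ ♘ ♗ ♕ ♔ ♗ ♘ ♖


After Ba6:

♜ ♞ ♝ ♛ ♚ ♝ ♞ ♜
♟ ♟ ♟ ♟ ♟ · ♟ ♟
♗ · · · · · · ·
· · · · · ♟ · ·
· · · · ♙ · · ·
· · · · · · · ·
♙ ♙ ♙ ♙ · ♙ ♙ ♙
♖ ♘ ♗ ♕ ♔ · ♘ ♖


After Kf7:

♜ ♞ ♝ ♛ · ♝ ♞ ♜
♟ ♟ ♟ ♟ ♟ ♚ ♟ ♟
♗ · · · · · · ·
· · · · · ♟ · ·
· · · · ♙ · · ·
· · · · · · · ·
♙ ♙ ♙ ♙ · ♙ ♙ ♙
♖ ♘ ♗ ♕ ♔ · ♘ ♖



  a b c d e f g h
  ─────────────────
8│♜ ♞ ♝ ♛ · ♝ ♞ ♜│8
7│♟ ♟ ♟ ♟ ♟ ♚ ♟ ♟│7
6│♗ · · · · · · ·│6
5│· · · · · ♟ · ·│5
4│· · · · ♙ · · ·│4
3│· · · · · · · ·│3
2│♙ ♙ ♙ ♙ · ♙ ♙ ♙│2
1│♖ ♘ ♗ ♕ ♔ · ♘ ♖│1
  ─────────────────
  a b c d e f g h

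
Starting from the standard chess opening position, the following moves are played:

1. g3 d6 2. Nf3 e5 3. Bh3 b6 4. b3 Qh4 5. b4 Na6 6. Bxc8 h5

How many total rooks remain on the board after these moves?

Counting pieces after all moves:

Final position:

  a b c d e f g h
  ─────────────────
8│♜ · ♗ · ♚ ♝ ♞ ♜│8
7│♟ · ♟ · · ♟ ♟ ·│7
6│♞ ♟ · ♟ · · · ·│6
5│· · · · ♟ · · ♟│5
4│· ♙ · · · · · ♛│4
3│· · · · · ♘ ♙ ·│3
2│♙ · ♙ ♙ ♙ ♙ · ♙│2
1│♖ ♘ ♗ ♕ ♔ · · ♖│1
  ─────────────────
  a b c d e f g h


4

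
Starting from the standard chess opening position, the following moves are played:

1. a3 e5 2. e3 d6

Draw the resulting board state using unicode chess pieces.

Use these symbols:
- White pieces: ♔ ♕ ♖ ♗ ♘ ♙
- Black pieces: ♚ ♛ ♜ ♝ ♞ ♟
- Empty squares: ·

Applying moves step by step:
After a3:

♜ ♞ ♝ ♛ ♚ ♝ ♞ ♜
♟ ♟ ♟ ♟ ♟ ♟ ♟ ♟
· · · · · · · ·
· · · · · · · ·
· · · · · · · ·
♙ · · · · · · ·
· ♙ ♙ ♙ ♙ ♙ ♙ ♙
♖ ♘ ♗ ♕ ♔ ♗ ♘ ♖


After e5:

♜ ♞ ♝ ♛ ♚ ♝ ♞ ♜
♟ ♟ ♟ ♟ · ♟ ♟ ♟
· · · · · · · ·
· · · · ♟ · · ·
· · · · · · · ·
♙ · · · · · · ·
· ♙ ♙ ♙ ♙ ♙ ♙ ♙
♖ ♘ ♗ ♕ ♔ ♗ ♘ ♖


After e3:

♜ ♞ ♝ ♛ ♚ ♝ ♞ ♜
♟ ♟ ♟ ♟ · ♟ ♟ ♟
· · · · · · · ·
· · · · ♟ · · ·
· · · · · · · ·
♙ · · · ♙ · · ·
· ♙ ♙ ♙ · ♙ ♙ ♙
♖ ♘ ♗ ♕ ♔ ♗ ♘ ♖


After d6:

♜ ♞ ♝ ♛ ♚ ♝ ♞ ♜
♟ ♟ ♟ · · ♟ ♟ ♟
· · · ♟ · · · ·
· · · · ♟ · · ·
· · · · · · · ·
♙ · · · ♙ · · ·
· ♙ ♙ ♙ · ♙ ♙ ♙
♖ ♘ ♗ ♕ ♔ ♗ ♘ ♖



  a b c d e f g h
  ─────────────────
8│♜ ♞ ♝ ♛ ♚ ♝ ♞ ♜│8
7│♟ ♟ ♟ · · ♟ ♟ ♟│7
6│· · · ♟ · · · ·│6
5│· · · · ♟ · · ·│5
4│· · · · · · · ·│4
3│♙ · · · ♙ · · ·│3
2│· ♙ ♙ ♙ · ♙ ♙ ♙│2
1│♖ ♘ ♗ ♕ ♔ ♗ ♘ ♖│1
  ─────────────────
  a b c d e f g h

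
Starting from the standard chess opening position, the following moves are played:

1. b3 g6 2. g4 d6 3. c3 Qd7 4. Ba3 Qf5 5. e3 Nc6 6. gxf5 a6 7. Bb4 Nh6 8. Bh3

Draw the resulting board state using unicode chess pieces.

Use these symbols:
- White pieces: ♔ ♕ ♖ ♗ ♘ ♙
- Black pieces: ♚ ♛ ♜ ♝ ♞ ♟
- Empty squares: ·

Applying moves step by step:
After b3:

♜ ♞ ♝ ♛ ♚ ♝ ♞ ♜
♟ ♟ ♟ ♟ ♟ ♟ ♟ ♟
· · · · · · · ·
· · · · · · · ·
· · · · · · · ·
· ♙ · · · · · ·
♙ · ♙ ♙ ♙ ♙ ♙ ♙
♖ ♘ ♗ ♕ ♔ ♗ ♘ ♖


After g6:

♜ ♞ ♝ ♛ ♚ ♝ ♞ ♜
♟ ♟ ♟ ♟ ♟ ♟ · ♟
· · · · · · ♟ ·
· · · · · · · ·
· · · · · · · ·
· ♙ · · · · · ·
♙ · ♙ ♙ ♙ ♙ ♙ ♙
♖ ♘ ♗ ♕ ♔ ♗ ♘ ♖


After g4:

♜ ♞ ♝ ♛ ♚ ♝ ♞ ♜
♟ ♟ ♟ ♟ ♟ ♟ · ♟
· · · · · · ♟ ·
· · · · · · · ·
· · · · · · ♙ ·
· ♙ · · · · · ·
♙ · ♙ ♙ ♙ ♙ · ♙
♖ ♘ ♗ ♕ ♔ ♗ ♘ ♖


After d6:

♜ ♞ ♝ ♛ ♚ ♝ ♞ ♜
♟ ♟ ♟ · ♟ ♟ · ♟
· · · ♟ · · ♟ ·
· · · · · · · ·
· · · · · · ♙ ·
· ♙ · · · · · ·
♙ · ♙ ♙ ♙ ♙ · ♙
♖ ♘ ♗ ♕ ♔ ♗ ♘ ♖


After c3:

♜ ♞ ♝ ♛ ♚ ♝ ♞ ♜
♟ ♟ ♟ · ♟ ♟ · ♟
· · · ♟ · · ♟ ·
· · · · · · · ·
· · · · · · ♙ ·
· ♙ ♙ · · · · ·
♙ · · ♙ ♙ ♙ · ♙
♖ ♘ ♗ ♕ ♔ ♗ ♘ ♖


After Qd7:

♜ ♞ ♝ · ♚ ♝ ♞ ♜
♟ ♟ ♟ ♛ ♟ ♟ · ♟
· · · ♟ · · ♟ ·
· · · · · · · ·
· · · · · · ♙ ·
· ♙ ♙ · · · · ·
♙ · · ♙ ♙ ♙ · ♙
♖ ♘ ♗ ♕ ♔ ♗ ♘ ♖


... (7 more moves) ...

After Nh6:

♜ · ♝ · ♚ ♝ · ♜
· ♟ ♟ · ♟ ♟ · ♟
♟ · ♞ ♟ · · ♟ ♞
· · · · · ♙ · ·
· ♗ · · · · · ·
· ♙ ♙ · ♙ · · ·
♙ · · ♙ · ♙ · ♙
♖ ♘ · ♕ ♔ ♗ ♘ ♖


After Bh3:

♜ · ♝ · ♚ ♝ · ♜
· ♟ ♟ · ♟ ♟ · ♟
♟ · ♞ ♟ · · ♟ ♞
· · · · · ♙ · ·
· ♗ · · · · · ·
· ♙ ♙ · ♙ · · ♗
♙ · · ♙ · ♙ · ♙
♖ ♘ · ♕ ♔ · ♘ ♖



  a b c d e f g h
  ─────────────────
8│♜ · ♝ · ♚ ♝ · ♜│8
7│· ♟ ♟ · ♟ ♟ · ♟│7
6│♟ · ♞ ♟ · · ♟ ♞│6
5│· · · · · ♙ · ·│5
4│· ♗ · · · · · ·│4
3│· ♙ ♙ · ♙ · · ♗│3
2│♙ · · ♙ · ♙ · ♙│2
1│♖ ♘ · ♕ ♔ · ♘ ♖│1
  ─────────────────
  a b c d e f g h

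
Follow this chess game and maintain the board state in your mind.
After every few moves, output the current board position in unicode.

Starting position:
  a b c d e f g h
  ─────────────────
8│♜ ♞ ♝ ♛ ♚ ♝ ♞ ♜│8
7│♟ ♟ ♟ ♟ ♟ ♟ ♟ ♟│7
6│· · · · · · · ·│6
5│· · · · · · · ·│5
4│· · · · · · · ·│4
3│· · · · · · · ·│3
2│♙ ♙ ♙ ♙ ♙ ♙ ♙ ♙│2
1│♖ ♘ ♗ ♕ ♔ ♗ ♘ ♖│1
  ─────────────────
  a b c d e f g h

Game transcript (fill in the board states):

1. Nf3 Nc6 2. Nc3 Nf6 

  a b c d e f g h
  ─────────────────
8│♜ · ♝ ♛ ♚ ♝ · ♜│8
7│♟ ♟ ♟ ♟ ♟ ♟ ♟ ♟│7
6│· · ♞ · · ♞ · ·│6
5│· · · · · · · ·│5
4│· · · · · · · ·│4
3│· · ♘ · · ♘ · ·│3
2│♙ ♙ ♙ ♙ ♙ ♙ ♙ ♙│2
1│♖ · ♗ ♕ ♔ ♗ · ♖│1
  ─────────────────
  a b c d e f g h

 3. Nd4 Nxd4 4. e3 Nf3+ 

  a b c d e f g h
  ─────────────────
8│♜ · ♝ ♛ ♚ ♝ · ♜│8
7│♟ ♟ ♟ ♟ ♟ ♟ ♟ ♟│7
6│· · · · · ♞ · ·│6
5│· · · · · · · ·│5
4│· · · · · · · ·│4
3│· · ♘ · ♙ ♞ · ·│3
2│♙ ♙ ♙ ♙ · ♙ ♙ ♙│2
1│♖ · ♗ ♕ ♔ ♗ · ♖│1
  ─────────────────
  a b c d e f g h

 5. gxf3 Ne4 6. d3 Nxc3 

  a b c d e f g h
  ─────────────────
8│♜ · ♝ ♛ ♚ ♝ · ♜│8
7│♟ ♟ ♟ ♟ ♟ ♟ ♟ ♟│7
6│· · · · · · · ·│6
5│· · · · · · · ·│5
4│· · · · · · · ·│4
3│· · ♞ ♙ ♙ ♙ · ·│3
2│♙ ♙ ♙ · · ♙ · ♙│2
1│♖ · ♗ ♕ ♔ ♗ · ♖│1
  ─────────────────
  a b c d e f g h

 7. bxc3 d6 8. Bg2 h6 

  a b c d e f g h
  ─────────────────
8│♜ · ♝ ♛ ♚ ♝ · ♜│8
7│♟ ♟ ♟ · ♟ ♟ ♟ ·│7
6│· · · ♟ · · · ♟│6
5│· · · · · · · ·│5
4│· · · · · · · ·│4
3│· · ♙ ♙ ♙ ♙ · ·│3
2│♙ · ♙ · · ♙ ♗ ♙│2
1│♖ · ♗ ♕ ♔ · · ♖│1
  ─────────────────
  a b c d e f g h



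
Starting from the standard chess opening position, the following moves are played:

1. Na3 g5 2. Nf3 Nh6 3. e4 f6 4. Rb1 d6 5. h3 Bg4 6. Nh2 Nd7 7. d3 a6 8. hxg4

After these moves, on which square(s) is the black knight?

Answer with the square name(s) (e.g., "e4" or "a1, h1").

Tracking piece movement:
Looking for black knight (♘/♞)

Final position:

  a b c d e f g h
  ─────────────────
8│♜ · · ♛ ♚ ♝ · ♜│8
7│· ♟ ♟ ♞ ♟ · · ♟│7
6│♟ · · ♟ · ♟ · ♞│6
5│· · · · · · ♟ ·│5
4│· · · · ♙ · ♙ ·│4
3│♘ · · ♙ · · · ·│3
2│♙ ♙ ♙ · · ♙ ♙ ♘│2
1│· ♖ ♗ ♕ ♔ ♗ · ♖│1
  ─────────────────
  a b c d e f g h


d7, h6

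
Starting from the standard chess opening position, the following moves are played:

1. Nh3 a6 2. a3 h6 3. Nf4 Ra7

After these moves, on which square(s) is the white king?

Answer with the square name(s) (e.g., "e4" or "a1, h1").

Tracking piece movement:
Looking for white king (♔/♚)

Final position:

  a b c d e f g h
  ─────────────────
8│· ♞ ♝ ♛ ♚ ♝ ♞ ♜│8
7│♜ ♟ ♟ ♟ ♟ ♟ ♟ ·│7
6│♟ · · · · · · ♟│6
5│· · · · · · · ·│5
4│· · · · · ♘ · ·│4
3│♙ · · · · · · ·│3
2│· ♙ ♙ ♙ ♙ ♙ ♙ ♙│2
1│♖ ♘ ♗ ♕ ♔ ♗ · ♖│1
  ─────────────────
  a b c d e f g h


e1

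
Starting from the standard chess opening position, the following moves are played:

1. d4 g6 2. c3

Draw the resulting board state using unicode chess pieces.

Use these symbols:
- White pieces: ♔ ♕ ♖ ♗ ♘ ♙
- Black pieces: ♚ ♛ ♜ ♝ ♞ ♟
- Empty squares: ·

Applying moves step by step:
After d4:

♜ ♞ ♝ ♛ ♚ ♝ ♞ ♜
♟ ♟ ♟ ♟ ♟ ♟ ♟ ♟
· · · · · · · ·
· · · · · · · ·
· · · ♙ · · · ·
· · · · · · · ·
♙ ♙ ♙ · ♙ ♙ ♙ ♙
♖ ♘ ♗ ♕ ♔ ♗ ♘ ♖


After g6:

♜ ♞ ♝ ♛ ♚ ♝ ♞ ♜
♟ ♟ ♟ ♟ ♟ ♟ · ♟
· · · · · · ♟ ·
· · · · · · · ·
· · · ♙ · · · ·
· · · · · · · ·
♙ ♙ ♙ · ♙ ♙ ♙ ♙
♖ ♘ ♗ ♕ ♔ ♗ ♘ ♖


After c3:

♜ ♞ ♝ ♛ ♚ ♝ ♞ ♜
♟ ♟ ♟ ♟ ♟ ♟ · ♟
· · · · · · ♟ ·
· · · · · · · ·
· · · ♙ · · · ·
· · ♙ · · · · ·
♙ ♙ · · ♙ ♙ ♙ ♙
♖ ♘ ♗ ♕ ♔ ♗ ♘ ♖



  a b c d e f g h
  ─────────────────
8│♜ ♞ ♝ ♛ ♚ ♝ ♞ ♜│8
7│♟ ♟ ♟ ♟ ♟ ♟ · ♟│7
6│· · · · · · ♟ ·│6
5│· · · · · · · ·│5
4│· · · ♙ · · · ·│4
3│· · ♙ · · · · ·│3
2│♙ ♙ · · ♙ ♙ ♙ ♙│2
1│♖ ♘ ♗ ♕ ♔ ♗ ♘ ♖│1
  ─────────────────
  a b c d e f g h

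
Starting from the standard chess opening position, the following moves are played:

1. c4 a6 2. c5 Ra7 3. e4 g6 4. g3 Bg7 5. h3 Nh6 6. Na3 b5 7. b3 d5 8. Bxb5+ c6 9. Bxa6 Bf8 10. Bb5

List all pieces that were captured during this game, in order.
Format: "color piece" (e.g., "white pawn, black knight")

Tracking captures:
  Bxb5+: captured black pawn
  Bxa6: captured black pawn

black pawn, black pawn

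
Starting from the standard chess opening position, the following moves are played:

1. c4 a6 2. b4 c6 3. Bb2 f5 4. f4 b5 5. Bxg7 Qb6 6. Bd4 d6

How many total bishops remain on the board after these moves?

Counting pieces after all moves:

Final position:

  a b c d e f g h
  ─────────────────
8│♜ ♞ ♝ · ♚ ♝ ♞ ♜│8
7│· · · · ♟ · · ♟│7
6│♟ ♛ ♟ ♟ · · · ·│6
5│· ♟ · · · ♟ · ·│5
4│· ♙ ♙ ♗ · ♙ · ·│4
3│· · · · · · · ·│3
2│♙ · · ♙ ♙ · ♙ ♙│2
1│♖ ♘ · ♕ ♔ ♗ ♘ ♖│1
  ─────────────────
  a b c d e f g h


4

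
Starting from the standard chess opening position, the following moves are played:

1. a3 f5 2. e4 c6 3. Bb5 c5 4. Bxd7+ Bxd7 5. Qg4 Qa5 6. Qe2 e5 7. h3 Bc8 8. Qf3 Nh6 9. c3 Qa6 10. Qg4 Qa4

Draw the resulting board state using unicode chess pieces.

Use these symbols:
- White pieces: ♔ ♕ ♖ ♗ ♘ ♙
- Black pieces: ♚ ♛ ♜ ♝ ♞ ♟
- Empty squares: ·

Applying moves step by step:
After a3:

♜ ♞ ♝ ♛ ♚ ♝ ♞ ♜
♟ ♟ ♟ ♟ ♟ ♟ ♟ ♟
· · · · · · · ·
· · · · · · · ·
· · · · · · · ·
♙ · · · · · · ·
· ♙ ♙ ♙ ♙ ♙ ♙ ♙
♖ ♘ ♗ ♕ ♔ ♗ ♘ ♖


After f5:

♜ ♞ ♝ ♛ ♚ ♝ ♞ ♜
♟ ♟ ♟ ♟ ♟ · ♟ ♟
· · · · · · · ·
· · · · · ♟ · ·
· · · · · · · ·
♙ · · · · · · ·
· ♙ ♙ ♙ ♙ ♙ ♙ ♙
♖ ♘ ♗ ♕ ♔ ♗ ♘ ♖


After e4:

♜ ♞ ♝ ♛ ♚ ♝ ♞ ♜
♟ ♟ ♟ ♟ ♟ · ♟ ♟
· · · · · · · ·
· · · · · ♟ · ·
· · · · ♙ · · ·
♙ · · · · · · ·
· ♙ ♙ ♙ · ♙ ♙ ♙
♖ ♘ ♗ ♕ ♔ ♗ ♘ ♖


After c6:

♜ ♞ ♝ ♛ ♚ ♝ ♞ ♜
♟ ♟ · ♟ ♟ · ♟ ♟
· · ♟ · · · · ·
· · · · · ♟ · ·
· · · · ♙ · · ·
♙ · · · · · · ·
· ♙ ♙ ♙ · ♙ ♙ ♙
♖ ♘ ♗ ♕ ♔ ♗ ♘ ♖


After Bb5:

♜ ♞ ♝ ♛ ♚ ♝ ♞ ♜
♟ ♟ · ♟ ♟ · ♟ ♟
· · ♟ · · · · ·
· ♗ · · · ♟ · ·
· · · · ♙ · · ·
♙ · · · · · · ·
· ♙ ♙ ♙ · ♙ ♙ ♙
♖ ♘ ♗ ♕ ♔ · ♘ ♖


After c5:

♜ ♞ ♝ ♛ ♚ ♝ ♞ ♜
♟ ♟ · ♟ ♟ · ♟ ♟
· · · · · · · ·
· ♗ ♟ · · ♟ · ·
· · · · ♙ · · ·
♙ · · · · · · ·
· ♙ ♙ ♙ · ♙ ♙ ♙
♖ ♘ ♗ ♕ ♔ · ♘ ♖


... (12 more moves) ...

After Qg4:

♜ ♞ ♝ · ♚ ♝ · ♜
♟ ♟ · · · · ♟ ♟
♛ · · · · · · ♞
· · ♟ · ♟ ♟ · ·
· · · · ♙ · ♕ ·
♙ · ♙ · · · · ♙
· ♙ · ♙ · ♙ ♙ ·
♖ ♘ ♗ · ♔ · ♘ ♖


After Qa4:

♜ ♞ ♝ · ♚ ♝ · ♜
♟ ♟ · · · · ♟ ♟
· · · · · · · ♞
· · ♟ · ♟ ♟ · ·
♛ · · · ♙ · ♕ ·
♙ · ♙ · · · · ♙
· ♙ · ♙ · ♙ ♙ ·
♖ ♘ ♗ · ♔ · ♘ ♖



  a b c d e f g h
  ─────────────────
8│♜ ♞ ♝ · ♚ ♝ · ♜│8
7│♟ ♟ · · · · ♟ ♟│7
6│· · · · · · · ♞│6
5│· · ♟ · ♟ ♟ · ·│5
4│♛ · · · ♙ · ♕ ·│4
3│♙ · ♙ · · · · ♙│3
2│· ♙ · ♙ · ♙ ♙ ·│2
1│♖ ♘ ♗ · ♔ · ♘ ♖│1
  ─────────────────
  a b c d e f g h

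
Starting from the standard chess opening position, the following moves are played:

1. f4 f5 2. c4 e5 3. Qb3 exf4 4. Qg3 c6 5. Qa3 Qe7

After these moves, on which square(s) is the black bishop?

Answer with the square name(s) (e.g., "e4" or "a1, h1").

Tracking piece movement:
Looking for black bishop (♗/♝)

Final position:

  a b c d e f g h
  ─────────────────
8│♜ ♞ ♝ · ♚ ♝ ♞ ♜│8
7│♟ ♟ · ♟ ♛ · ♟ ♟│7
6│· · ♟ · · · · ·│6
5│· · · · · ♟ · ·│5
4│· · ♙ · · ♟ · ·│4
3│♕ · · · · · · ·│3
2│♙ ♙ · ♙ ♙ · ♙ ♙│2
1│♖ ♘ ♗ · ♔ ♗ ♘ ♖│1
  ─────────────────
  a b c d e f g h


c8, f8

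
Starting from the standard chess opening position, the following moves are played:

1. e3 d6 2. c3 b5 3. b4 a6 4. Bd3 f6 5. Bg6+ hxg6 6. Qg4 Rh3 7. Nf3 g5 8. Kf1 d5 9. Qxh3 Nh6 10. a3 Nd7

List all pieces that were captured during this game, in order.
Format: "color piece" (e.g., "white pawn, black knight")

Tracking captures:
  hxg6: captured white bishop
  Qxh3: captured black rook

white bishop, black rook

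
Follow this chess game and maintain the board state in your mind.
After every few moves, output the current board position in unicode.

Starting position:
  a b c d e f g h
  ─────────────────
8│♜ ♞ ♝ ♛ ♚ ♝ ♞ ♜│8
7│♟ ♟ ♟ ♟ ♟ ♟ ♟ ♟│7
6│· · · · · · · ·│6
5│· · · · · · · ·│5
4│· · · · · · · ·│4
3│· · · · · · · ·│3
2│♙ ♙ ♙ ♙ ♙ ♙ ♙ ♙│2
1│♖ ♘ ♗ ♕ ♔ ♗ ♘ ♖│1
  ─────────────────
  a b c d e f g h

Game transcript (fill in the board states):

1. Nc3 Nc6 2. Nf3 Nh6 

  a b c d e f g h
  ─────────────────
8│♜ · ♝ ♛ ♚ ♝ · ♜│8
7│♟ ♟ ♟ ♟ ♟ ♟ ♟ ♟│7
6│· · ♞ · · · · ♞│6
5│· · · · · · · ·│5
4│· · · · · · · ·│4
3│· · ♘ · · ♘ · ·│3
2│♙ ♙ ♙ ♙ ♙ ♙ ♙ ♙│2
1│♖ · ♗ ♕ ♔ ♗ · ♖│1
  ─────────────────
  a b c d e f g h

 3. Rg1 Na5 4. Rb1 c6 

  a b c d e f g h
  ─────────────────
8│♜ · ♝ ♛ ♚ ♝ · ♜│8
7│♟ ♟ · ♟ ♟ ♟ ♟ ♟│7
6│· · ♟ · · · · ♞│6
5│♞ · · · · · · ·│5
4│· · · · · · · ·│4
3│· · ♘ · · ♘ · ·│3
2│♙ ♙ ♙ ♙ ♙ ♙ ♙ ♙│2
1│· ♖ ♗ ♕ ♔ ♗ ♖ ·│1
  ─────────────────
  a b c d e f g h

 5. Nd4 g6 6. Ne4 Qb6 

  a b c d e f g h
  ─────────────────
8│♜ · ♝ · ♚ ♝ · ♜│8
7│♟ ♟ · ♟ ♟ ♟ · ♟│7
6│· ♛ ♟ · · · ♟ ♞│6
5│♞ · · · · · · ·│5
4│· · · ♘ ♘ · · ·│4
3│· · · · · · · ·│3
2│♙ ♙ ♙ ♙ ♙ ♙ ♙ ♙│2
1│· ♖ ♗ ♕ ♔ ♗ ♖ ·│1
  ─────────────────
  a b c d e f g h

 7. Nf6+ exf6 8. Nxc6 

  a b c d e f g h
  ─────────────────
8│♜ · ♝ · ♚ ♝ · ♜│8
7│♟ ♟ · ♟ · ♟ · ♟│7
6│· ♛ ♘ · · ♟ ♟ ♞│6
5│♞ · · · · · · ·│5
4│· · · · · · · ·│4
3│· · · · · · · ·│3
2│♙ ♙ ♙ ♙ ♙ ♙ ♙ ♙│2
1│· ♖ ♗ ♕ ♔ ♗ ♖ ·│1
  ─────────────────
  a b c d e f g h


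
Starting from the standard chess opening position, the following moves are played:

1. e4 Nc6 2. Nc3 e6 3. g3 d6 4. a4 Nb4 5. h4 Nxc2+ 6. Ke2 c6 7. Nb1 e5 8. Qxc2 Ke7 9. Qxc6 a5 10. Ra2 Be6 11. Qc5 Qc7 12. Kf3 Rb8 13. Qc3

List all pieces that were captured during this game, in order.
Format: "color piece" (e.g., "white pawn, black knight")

Tracking captures:
  Nxc2+: captured white pawn
  Qxc2: captured black knight
  Qxc6: captured black pawn

white pawn, black knight, black pawn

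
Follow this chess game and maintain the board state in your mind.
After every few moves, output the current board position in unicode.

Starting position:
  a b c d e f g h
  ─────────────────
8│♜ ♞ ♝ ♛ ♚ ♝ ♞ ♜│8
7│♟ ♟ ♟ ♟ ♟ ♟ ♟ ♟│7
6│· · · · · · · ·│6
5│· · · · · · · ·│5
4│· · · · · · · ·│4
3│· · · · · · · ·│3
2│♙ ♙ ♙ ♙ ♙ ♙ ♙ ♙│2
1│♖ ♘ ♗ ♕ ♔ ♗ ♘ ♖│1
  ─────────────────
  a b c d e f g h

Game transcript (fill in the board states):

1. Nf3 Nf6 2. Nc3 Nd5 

  a b c d e f g h
  ─────────────────
8│♜ ♞ ♝ ♛ ♚ ♝ · ♜│8
7│♟ ♟ ♟ ♟ ♟ ♟ ♟ ♟│7
6│· · · · · · · ·│6
5│· · · ♞ · · · ·│5
4│· · · · · · · ·│4
3│· · ♘ · · ♘ · ·│3
2│♙ ♙ ♙ ♙ ♙ ♙ ♙ ♙│2
1│♖ · ♗ ♕ ♔ ♗ · ♖│1
  ─────────────────
  a b c d e f g h

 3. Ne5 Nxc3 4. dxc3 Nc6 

  a b c d e f g h
  ─────────────────
8│♜ · ♝ ♛ ♚ ♝ · ♜│8
7│♟ ♟ ♟ ♟ ♟ ♟ ♟ ♟│7
6│· · ♞ · · · · ·│6
5│· · · · ♘ · · ·│5
4│· · · · · · · ·│4
3│· · ♙ · · · · ·│3
2│♙ ♙ ♙ · ♙ ♙ ♙ ♙│2
1│♖ · ♗ ♕ ♔ ♗ · ♖│1
  ─────────────────
  a b c d e f g h

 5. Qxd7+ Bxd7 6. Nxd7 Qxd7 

  a b c d e f g h
  ─────────────────
8│♜ · · · ♚ ♝ · ♜│8
7│♟ ♟ ♟ ♛ ♟ ♟ ♟ ♟│7
6│· · ♞ · · · · ·│6
5│· · · · · · · ·│5
4│· · · · · · · ·│4
3│· · ♙ · · · · ·│3
2│♙ ♙ ♙ · ♙ ♙ ♙ ♙│2
1│♖ · ♗ · ♔ ♗ · ♖│1
  ─────────────────
  a b c d e f g h

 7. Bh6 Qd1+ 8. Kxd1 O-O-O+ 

  a b c d e f g h
  ─────────────────
8│· · ♚ ♜ · ♝ · ♜│8
7│♟ ♟ ♟ · ♟ ♟ ♟ ♟│7
6│· · ♞ · · · · ♗│6
5│· · · · · · · ·│5
4│· · · · · · · ·│4
3│· · ♙ · · · · ·│3
2│♙ ♙ ♙ · ♙ ♙ ♙ ♙│2
1│♖ · · ♔ · ♗ · ♖│1
  ─────────────────
  a b c d e f g h



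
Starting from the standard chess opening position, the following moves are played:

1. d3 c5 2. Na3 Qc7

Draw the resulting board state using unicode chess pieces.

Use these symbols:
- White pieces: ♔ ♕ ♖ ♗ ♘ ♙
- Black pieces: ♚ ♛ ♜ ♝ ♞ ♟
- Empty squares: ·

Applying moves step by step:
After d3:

♜ ♞ ♝ ♛ ♚ ♝ ♞ ♜
♟ ♟ ♟ ♟ ♟ ♟ ♟ ♟
· · · · · · · ·
· · · · · · · ·
· · · · · · · ·
· · · ♙ · · · ·
♙ ♙ ♙ · ♙ ♙ ♙ ♙
♖ ♘ ♗ ♕ ♔ ♗ ♘ ♖


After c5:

♜ ♞ ♝ ♛ ♚ ♝ ♞ ♜
♟ ♟ · ♟ ♟ ♟ ♟ ♟
· · · · · · · ·
· · ♟ · · · · ·
· · · · · · · ·
· · · ♙ · · · ·
♙ ♙ ♙ · ♙ ♙ ♙ ♙
♖ ♘ ♗ ♕ ♔ ♗ ♘ ♖


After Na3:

♜ ♞ ♝ ♛ ♚ ♝ ♞ ♜
♟ ♟ · ♟ ♟ ♟ ♟ ♟
· · · · · · · ·
· · ♟ · · · · ·
· · · · · · · ·
♘ · · ♙ · · · ·
♙ ♙ ♙ · ♙ ♙ ♙ ♙
♖ · ♗ ♕ ♔ ♗ ♘ ♖


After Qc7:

♜ ♞ ♝ · ♚ ♝ ♞ ♜
♟ ♟ ♛ ♟ ♟ ♟ ♟ ♟
· · · · · · · ·
· · ♟ · · · · ·
· · · · · · · ·
♘ · · ♙ · · · ·
♙ ♙ ♙ · ♙ ♙ ♙ ♙
♖ · ♗ ♕ ♔ ♗ ♘ ♖



  a b c d e f g h
  ─────────────────
8│♜ ♞ ♝ · ♚ ♝ ♞ ♜│8
7│♟ ♟ ♛ ♟ ♟ ♟ ♟ ♟│7
6│· · · · · · · ·│6
5│· · ♟ · · · · ·│5
4│· · · · · · · ·│4
3│♘ · · ♙ · · · ·│3
2│♙ ♙ ♙ · ♙ ♙ ♙ ♙│2
1│♖ · ♗ ♕ ♔ ♗ ♘ ♖│1
  ─────────────────
  a b c d e f g h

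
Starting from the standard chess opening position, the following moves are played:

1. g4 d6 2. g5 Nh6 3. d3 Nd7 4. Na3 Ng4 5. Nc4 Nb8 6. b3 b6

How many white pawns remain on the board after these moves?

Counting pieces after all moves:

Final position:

  a b c d e f g h
  ─────────────────
8│♜ ♞ ♝ ♛ ♚ ♝ · ♜│8
7│♟ · ♟ · ♟ ♟ ♟ ♟│7
6│· ♟ · ♟ · · · ·│6
5│· · · · · · ♙ ·│5
4│· · ♘ · · · ♞ ·│4
3│· ♙ · ♙ · · · ·│3
2│♙ · ♙ · ♙ ♙ · ♙│2
1│♖ · ♗ ♕ ♔ ♗ ♘ ♖│1
  ─────────────────
  a b c d e f g h


8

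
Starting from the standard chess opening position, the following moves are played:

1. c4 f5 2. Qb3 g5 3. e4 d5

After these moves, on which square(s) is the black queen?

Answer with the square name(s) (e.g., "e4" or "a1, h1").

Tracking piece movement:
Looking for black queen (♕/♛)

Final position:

  a b c d e f g h
  ─────────────────
8│♜ ♞ ♝ ♛ ♚ ♝ ♞ ♜│8
7│♟ ♟ ♟ · ♟ · · ♟│7
6│· · · · · · · ·│6
5│· · · ♟ · ♟ ♟ ·│5
4│· · ♙ · ♙ · · ·│4
3│· ♕ · · · · · ·│3
2│♙ ♙ · ♙ · ♙ ♙ ♙│2
1│♖ ♘ ♗ · ♔ ♗ ♘ ♖│1
  ─────────────────
  a b c d e f g h


d8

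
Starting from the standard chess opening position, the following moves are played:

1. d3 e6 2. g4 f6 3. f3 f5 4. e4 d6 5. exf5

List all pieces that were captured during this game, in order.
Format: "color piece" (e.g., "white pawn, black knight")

Tracking captures:
  exf5: captured black pawn

black pawn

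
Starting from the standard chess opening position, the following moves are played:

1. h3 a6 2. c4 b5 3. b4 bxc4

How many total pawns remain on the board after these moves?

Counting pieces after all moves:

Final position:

  a b c d e f g h
  ─────────────────
8│♜ ♞ ♝ ♛ ♚ ♝ ♞ ♜│8
7│· · ♟ ♟ ♟ ♟ ♟ ♟│7
6│♟ · · · · · · ·│6
5│· · · · · · · ·│5
4│· ♙ ♟ · · · · ·│4
3│· · · · · · · ♙│3
2│♙ · · ♙ ♙ ♙ ♙ ·│2
1│♖ ♘ ♗ ♕ ♔ ♗ ♘ ♖│1
  ─────────────────
  a b c d e f g h


15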